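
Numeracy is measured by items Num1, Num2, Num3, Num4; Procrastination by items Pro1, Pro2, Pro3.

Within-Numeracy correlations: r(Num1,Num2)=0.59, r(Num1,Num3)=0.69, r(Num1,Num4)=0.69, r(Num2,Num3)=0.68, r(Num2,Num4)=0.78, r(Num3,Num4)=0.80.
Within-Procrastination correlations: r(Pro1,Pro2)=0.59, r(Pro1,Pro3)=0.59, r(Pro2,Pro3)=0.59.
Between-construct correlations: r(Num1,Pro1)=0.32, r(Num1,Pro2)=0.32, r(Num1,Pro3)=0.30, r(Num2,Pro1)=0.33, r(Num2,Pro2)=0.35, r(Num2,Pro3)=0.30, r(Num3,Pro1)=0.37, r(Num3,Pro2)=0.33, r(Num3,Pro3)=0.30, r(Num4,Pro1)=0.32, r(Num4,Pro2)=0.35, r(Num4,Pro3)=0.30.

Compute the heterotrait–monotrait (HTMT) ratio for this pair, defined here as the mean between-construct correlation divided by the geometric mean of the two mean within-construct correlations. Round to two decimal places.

Between-construct mean = 3.89/12 = 0.3242.
Mean within-Num = 4.23/6 = 0.7050; mean within-Pro = 1.77/3 = 0.5900.
Geometric mean = √(0.7050 × 0.5900) = 0.6449.
HTMT = 0.3242 / 0.6449 = 0.50.

0.50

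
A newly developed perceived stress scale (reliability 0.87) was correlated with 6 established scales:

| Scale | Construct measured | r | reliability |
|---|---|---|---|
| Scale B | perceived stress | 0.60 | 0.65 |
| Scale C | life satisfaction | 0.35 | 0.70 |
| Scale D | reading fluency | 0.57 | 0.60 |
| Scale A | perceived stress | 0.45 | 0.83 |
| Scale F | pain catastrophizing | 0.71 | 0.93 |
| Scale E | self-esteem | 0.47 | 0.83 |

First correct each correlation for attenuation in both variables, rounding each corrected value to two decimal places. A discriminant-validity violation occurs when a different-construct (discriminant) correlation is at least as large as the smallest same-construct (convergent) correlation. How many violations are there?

3

Disattenuated r (r / √(r_scale · r_new)):
  Scale B (conv): 0.60 / √(0.65·0.87) = 0.80
  Scale C (disc): 0.35 / √(0.70·0.87) = 0.45
  Scale D (disc): 0.57 / √(0.60·0.87) = 0.79
  Scale A (conv): 0.45 / √(0.83·0.87) = 0.53
  Scale F (disc): 0.71 / √(0.93·0.87) = 0.79
  Scale E (disc): 0.47 / √(0.83·0.87) = 0.55
Smallest convergent = 0.53. Discriminant values: 0.45, 0.79, 0.79, 0.55; count ≥ 0.53 → 3.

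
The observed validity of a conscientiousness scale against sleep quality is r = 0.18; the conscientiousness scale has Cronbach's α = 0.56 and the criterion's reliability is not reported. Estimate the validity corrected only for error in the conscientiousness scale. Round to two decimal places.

0.24

Single correction: r_c = r_obs / √r_xx = 0.18 / √0.56 = 0.18 / 0.7483 ≈ 0.24.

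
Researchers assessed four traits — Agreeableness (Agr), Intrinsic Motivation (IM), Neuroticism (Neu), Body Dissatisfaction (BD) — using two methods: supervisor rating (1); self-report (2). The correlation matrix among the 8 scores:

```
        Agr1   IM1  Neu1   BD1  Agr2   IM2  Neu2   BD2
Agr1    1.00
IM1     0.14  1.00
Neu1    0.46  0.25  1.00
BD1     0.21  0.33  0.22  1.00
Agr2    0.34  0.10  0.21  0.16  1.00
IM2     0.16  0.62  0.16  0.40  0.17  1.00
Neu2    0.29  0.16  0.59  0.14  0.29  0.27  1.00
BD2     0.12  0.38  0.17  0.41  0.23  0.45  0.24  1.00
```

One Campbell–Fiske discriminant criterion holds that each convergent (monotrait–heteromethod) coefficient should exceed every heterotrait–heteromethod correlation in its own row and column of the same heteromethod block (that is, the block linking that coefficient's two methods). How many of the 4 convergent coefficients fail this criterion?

0

Each convergent coefficient versus the relevant comparison correlations:
Agr (methods 1·2): 0.34 vs {0.16, 0.10, 0.29, 0.21, 0.12, 0.16} → pass.
IM (methods 1·2): 0.62 vs {0.10, 0.16, 0.16, 0.16, 0.38, 0.40} → pass.
Neu (methods 1·2): 0.59 vs {0.21, 0.29, 0.16, 0.16, 0.17, 0.14} → pass.
BD (methods 1·2): 0.41 vs {0.16, 0.12, 0.40, 0.38, 0.14, 0.17} → pass.
0 of 4 fail.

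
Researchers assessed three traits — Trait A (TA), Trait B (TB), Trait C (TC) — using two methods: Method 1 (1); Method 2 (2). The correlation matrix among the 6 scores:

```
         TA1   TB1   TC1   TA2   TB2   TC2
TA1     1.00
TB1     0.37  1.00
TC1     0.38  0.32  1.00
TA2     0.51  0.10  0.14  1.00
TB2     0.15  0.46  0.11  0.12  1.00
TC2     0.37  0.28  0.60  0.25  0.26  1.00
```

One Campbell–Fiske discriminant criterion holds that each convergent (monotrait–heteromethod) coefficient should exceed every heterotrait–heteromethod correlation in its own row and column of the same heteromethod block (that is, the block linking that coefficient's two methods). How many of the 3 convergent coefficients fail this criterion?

Each convergent coefficient versus the relevant comparison correlations:
TA (methods 1·2): 0.51 vs {0.15, 0.10, 0.37, 0.14} → pass.
TB (methods 1·2): 0.46 vs {0.10, 0.15, 0.28, 0.11} → pass.
TC (methods 1·2): 0.60 vs {0.14, 0.37, 0.11, 0.28} → pass.
0 of 3 fail.

0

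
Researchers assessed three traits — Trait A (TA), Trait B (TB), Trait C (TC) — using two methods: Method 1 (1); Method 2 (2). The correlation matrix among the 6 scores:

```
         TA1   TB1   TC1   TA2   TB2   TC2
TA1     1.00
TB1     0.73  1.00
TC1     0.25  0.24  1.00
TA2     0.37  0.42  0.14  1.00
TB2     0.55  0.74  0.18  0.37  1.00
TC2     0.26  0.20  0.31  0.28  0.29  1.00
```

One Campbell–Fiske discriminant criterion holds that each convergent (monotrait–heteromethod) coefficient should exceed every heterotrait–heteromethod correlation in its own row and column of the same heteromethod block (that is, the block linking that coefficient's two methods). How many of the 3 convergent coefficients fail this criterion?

1

Each convergent coefficient versus the relevant comparison correlations:
TA (methods 1·2): 0.37 vs {0.55, 0.42, 0.26, 0.14} → fail.
TB (methods 1·2): 0.74 vs {0.42, 0.55, 0.20, 0.18} → pass.
TC (methods 1·2): 0.31 vs {0.14, 0.26, 0.18, 0.20} → pass.
1 of 3 fail.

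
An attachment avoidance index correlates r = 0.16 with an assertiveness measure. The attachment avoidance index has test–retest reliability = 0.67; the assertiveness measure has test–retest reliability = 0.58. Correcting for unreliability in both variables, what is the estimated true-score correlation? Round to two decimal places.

r_true = r_obs / √(r_xx · r_yy) = 0.16 / √(0.67 × 0.58) = 0.16 / √0.3886 = 0.16 / 0.6234 ≈ 0.26.

0.26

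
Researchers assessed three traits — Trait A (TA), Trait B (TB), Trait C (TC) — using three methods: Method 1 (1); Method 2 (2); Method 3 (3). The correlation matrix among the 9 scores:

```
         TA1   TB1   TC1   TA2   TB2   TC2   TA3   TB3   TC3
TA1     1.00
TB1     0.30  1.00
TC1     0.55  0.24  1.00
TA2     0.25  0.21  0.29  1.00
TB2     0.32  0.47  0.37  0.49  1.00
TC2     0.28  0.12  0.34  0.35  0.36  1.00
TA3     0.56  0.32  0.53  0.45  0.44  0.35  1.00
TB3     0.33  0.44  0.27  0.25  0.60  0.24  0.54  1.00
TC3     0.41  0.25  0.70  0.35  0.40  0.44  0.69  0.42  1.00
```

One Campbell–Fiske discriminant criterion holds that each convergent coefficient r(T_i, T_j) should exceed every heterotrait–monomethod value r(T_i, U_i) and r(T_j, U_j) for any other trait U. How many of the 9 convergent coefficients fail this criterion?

7

Checking each validity diagonal entry against its comparison values:
TA (methods 1·2): 0.25 vs {0.30, 0.49, 0.55, 0.35} → fail.
TA (methods 1·3): 0.56 vs {0.30, 0.54, 0.55, 0.69} → fail.
TA (methods 2·3): 0.45 vs {0.49, 0.54, 0.35, 0.69} → fail.
TB (methods 1·2): 0.47 vs {0.30, 0.49, 0.24, 0.36} → fail.
TB (methods 1·3): 0.44 vs {0.30, 0.54, 0.24, 0.42} → fail.
TB (methods 2·3): 0.60 vs {0.49, 0.54, 0.36, 0.42} → pass.
TC (methods 1·2): 0.34 vs {0.55, 0.35, 0.24, 0.36} → fail.
TC (methods 1·3): 0.70 vs {0.55, 0.69, 0.24, 0.42} → pass.
TC (methods 2·3): 0.44 vs {0.35, 0.69, 0.36, 0.42} → fail.
7 of 9 fail.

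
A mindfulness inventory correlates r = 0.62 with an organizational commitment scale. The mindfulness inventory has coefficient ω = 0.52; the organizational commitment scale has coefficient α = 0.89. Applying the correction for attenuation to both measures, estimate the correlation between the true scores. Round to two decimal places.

0.91

r_true = r_obs / √(r_xx · r_yy) = 0.62 / √(0.52 × 0.89) = 0.62 / √0.4628 = 0.62 / 0.6803 ≈ 0.91.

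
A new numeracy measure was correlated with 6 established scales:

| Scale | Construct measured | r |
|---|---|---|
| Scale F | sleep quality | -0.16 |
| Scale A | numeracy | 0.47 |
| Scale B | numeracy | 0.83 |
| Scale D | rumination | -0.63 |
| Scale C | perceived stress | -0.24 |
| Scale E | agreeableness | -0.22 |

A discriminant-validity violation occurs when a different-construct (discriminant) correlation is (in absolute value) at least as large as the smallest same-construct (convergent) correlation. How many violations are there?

1

Convergent (same construct = numeracy): Scale A, Scale B.
Smallest convergent = 0.47. Discriminant |r|: 0.16, 0.63, 0.24, 0.22; count ≥ 0.47 → 1.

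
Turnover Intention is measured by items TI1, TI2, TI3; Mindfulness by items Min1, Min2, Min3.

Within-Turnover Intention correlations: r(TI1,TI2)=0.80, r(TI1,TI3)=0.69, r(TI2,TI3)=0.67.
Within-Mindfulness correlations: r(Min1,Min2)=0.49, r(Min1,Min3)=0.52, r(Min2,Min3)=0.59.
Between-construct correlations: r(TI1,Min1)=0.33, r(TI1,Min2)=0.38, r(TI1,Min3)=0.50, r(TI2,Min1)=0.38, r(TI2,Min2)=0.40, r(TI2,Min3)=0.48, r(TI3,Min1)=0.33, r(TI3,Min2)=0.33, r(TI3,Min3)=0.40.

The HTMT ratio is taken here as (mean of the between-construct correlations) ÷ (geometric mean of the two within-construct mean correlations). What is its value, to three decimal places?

Mean between = 3.53/9 = 0.3922.
Mean within-TI = 2.16/3 = 0.7200; mean within-Min = 1.60/3 = 0.5333.
Geometric mean = √(0.7200 × 0.5333) = 0.6197.
HTMT = 0.3922 / 0.6197 = 0.633.

0.633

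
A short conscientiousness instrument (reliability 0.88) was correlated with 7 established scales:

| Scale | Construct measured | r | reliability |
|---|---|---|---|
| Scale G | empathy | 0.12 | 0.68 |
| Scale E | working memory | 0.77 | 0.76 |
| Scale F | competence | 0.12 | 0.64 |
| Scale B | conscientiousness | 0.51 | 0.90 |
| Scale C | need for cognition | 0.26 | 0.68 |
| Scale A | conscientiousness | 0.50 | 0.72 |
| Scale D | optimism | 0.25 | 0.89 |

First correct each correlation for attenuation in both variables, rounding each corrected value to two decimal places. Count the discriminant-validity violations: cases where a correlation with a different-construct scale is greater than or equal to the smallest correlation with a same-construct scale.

Disattenuated r (r / √(r_scale · r_new)):
  Scale G (disc): 0.12 / √(0.68·0.88) = 0.16
  Scale E (disc): 0.77 / √(0.76·0.88) = 0.94
  Scale F (disc): 0.12 / √(0.64·0.88) = 0.16
  Scale B (conv): 0.51 / √(0.90·0.88) = 0.57
  Scale C (disc): 0.26 / √(0.68·0.88) = 0.34
  Scale A (conv): 0.50 / √(0.72·0.88) = 0.63
  Scale D (disc): 0.25 / √(0.89·0.88) = 0.28
Smallest convergent = 0.57. Discriminant values: 0.16, 0.94, 0.16, 0.34, 0.28; count ≥ 0.57 → 1.

1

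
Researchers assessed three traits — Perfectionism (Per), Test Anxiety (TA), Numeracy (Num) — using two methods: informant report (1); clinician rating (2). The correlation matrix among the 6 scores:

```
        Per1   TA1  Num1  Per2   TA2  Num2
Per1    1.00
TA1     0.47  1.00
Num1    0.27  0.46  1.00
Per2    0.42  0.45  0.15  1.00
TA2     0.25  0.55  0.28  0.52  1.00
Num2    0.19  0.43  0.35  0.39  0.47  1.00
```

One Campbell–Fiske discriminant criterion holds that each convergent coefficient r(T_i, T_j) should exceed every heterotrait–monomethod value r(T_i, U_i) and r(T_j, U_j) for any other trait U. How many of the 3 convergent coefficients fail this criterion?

2

Convergent coefficients and their comparison sets:
Per (methods 1·2): 0.42 vs {0.47, 0.52, 0.27, 0.39} → fail.
TA (methods 1·2): 0.55 vs {0.47, 0.52, 0.46, 0.47} → pass.
Num (methods 1·2): 0.35 vs {0.27, 0.39, 0.46, 0.47} → fail.
2 of 3 fail.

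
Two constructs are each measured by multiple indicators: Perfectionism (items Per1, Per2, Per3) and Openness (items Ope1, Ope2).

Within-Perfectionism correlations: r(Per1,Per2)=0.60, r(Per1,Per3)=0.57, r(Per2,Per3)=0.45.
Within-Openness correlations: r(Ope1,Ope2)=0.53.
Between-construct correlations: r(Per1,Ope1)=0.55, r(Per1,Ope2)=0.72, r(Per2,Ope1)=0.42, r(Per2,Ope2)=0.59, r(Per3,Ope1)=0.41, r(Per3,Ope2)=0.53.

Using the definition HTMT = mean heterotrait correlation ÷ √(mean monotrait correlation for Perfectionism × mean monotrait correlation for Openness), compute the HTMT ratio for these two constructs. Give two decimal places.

Between-construct mean = 3.22/6 = 0.5367.
Mean within-Per = 1.62/3 = 0.5400; mean within-Ope = 0.53/1 = 0.5300.
Geometric mean = √(0.5400 × 0.5300) = 0.5350.
HTMT = 0.5367 / 0.5350 = 1.00.

1.00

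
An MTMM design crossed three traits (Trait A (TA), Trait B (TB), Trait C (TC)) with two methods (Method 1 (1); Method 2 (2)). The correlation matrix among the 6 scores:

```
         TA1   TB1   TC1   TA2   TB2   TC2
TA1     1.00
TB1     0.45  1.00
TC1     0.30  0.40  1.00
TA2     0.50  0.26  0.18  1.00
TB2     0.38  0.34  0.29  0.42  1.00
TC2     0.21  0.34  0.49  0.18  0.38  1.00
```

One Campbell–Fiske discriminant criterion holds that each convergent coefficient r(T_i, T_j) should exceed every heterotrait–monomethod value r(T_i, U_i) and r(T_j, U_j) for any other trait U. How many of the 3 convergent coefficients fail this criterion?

1

Each convergent coefficient versus the relevant comparison correlations:
TA (methods 1·2): 0.50 vs {0.45, 0.42, 0.30, 0.18} → pass.
TB (methods 1·2): 0.34 vs {0.45, 0.42, 0.40, 0.38} → fail.
TC (methods 1·2): 0.49 vs {0.30, 0.18, 0.40, 0.38} → pass.
1 of 3 fail.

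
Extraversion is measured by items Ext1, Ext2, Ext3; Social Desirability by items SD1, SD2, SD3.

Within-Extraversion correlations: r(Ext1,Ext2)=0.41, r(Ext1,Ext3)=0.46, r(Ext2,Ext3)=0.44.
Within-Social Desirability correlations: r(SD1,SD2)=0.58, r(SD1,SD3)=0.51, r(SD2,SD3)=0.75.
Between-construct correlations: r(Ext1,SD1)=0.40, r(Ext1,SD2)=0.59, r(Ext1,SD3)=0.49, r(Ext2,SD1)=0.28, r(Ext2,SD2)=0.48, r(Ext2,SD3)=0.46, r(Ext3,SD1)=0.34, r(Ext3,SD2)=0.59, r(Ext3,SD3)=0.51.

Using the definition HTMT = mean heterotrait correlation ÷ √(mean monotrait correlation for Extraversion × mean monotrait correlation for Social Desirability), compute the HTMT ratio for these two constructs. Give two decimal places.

0.89

Mean between = 4.14/9 = 0.4600.
Mean within-Ext = 1.31/3 = 0.4367; mean within-SD = 1.84/3 = 0.6133.
Geometric mean = √(0.4367 × 0.6133) = 0.5175.
HTMT = 0.4600 / 0.5175 = 0.89.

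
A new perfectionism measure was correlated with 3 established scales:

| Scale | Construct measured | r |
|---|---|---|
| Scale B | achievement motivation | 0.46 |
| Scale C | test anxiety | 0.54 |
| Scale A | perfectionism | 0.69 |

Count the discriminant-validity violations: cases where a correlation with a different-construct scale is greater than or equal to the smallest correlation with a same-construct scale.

0

Convergent (same construct = perfectionism): Scale A.
Smallest convergent = 0.69. Discriminant values: 0.46, 0.54; count ≥ 0.69 → 0.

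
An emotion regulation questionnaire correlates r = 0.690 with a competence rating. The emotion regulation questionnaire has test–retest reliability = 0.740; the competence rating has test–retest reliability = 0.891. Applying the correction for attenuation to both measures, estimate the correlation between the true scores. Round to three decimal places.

r_true = r_obs / √(r_xx · r_yy) = 0.690 / √(0.740 × 0.891) = 0.690 / √0.659340 = 0.690 / 0.8120 ≈ 0.850.

0.850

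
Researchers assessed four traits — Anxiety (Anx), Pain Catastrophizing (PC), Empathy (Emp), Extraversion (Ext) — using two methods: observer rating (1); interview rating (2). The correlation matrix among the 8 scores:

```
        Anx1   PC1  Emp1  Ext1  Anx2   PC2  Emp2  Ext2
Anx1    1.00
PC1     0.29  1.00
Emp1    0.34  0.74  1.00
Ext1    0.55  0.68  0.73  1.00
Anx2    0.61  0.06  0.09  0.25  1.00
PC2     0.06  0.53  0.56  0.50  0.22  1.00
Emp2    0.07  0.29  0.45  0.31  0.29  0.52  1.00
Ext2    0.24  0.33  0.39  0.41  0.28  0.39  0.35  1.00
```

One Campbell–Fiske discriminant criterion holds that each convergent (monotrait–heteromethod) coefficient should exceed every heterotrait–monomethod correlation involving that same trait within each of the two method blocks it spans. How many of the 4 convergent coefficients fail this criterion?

3

Convergent coefficients and their comparison sets:
Anx (methods 1·2): 0.61 vs {0.29, 0.22, 0.34, 0.29, 0.55, 0.28} → pass.
PC (methods 1·2): 0.53 vs {0.29, 0.22, 0.74, 0.52, 0.68, 0.39} → fail.
Emp (methods 1·2): 0.45 vs {0.34, 0.29, 0.74, 0.52, 0.73, 0.35} → fail.
Ext (methods 1·2): 0.41 vs {0.55, 0.28, 0.68, 0.39, 0.73, 0.35} → fail.
3 of 4 fail.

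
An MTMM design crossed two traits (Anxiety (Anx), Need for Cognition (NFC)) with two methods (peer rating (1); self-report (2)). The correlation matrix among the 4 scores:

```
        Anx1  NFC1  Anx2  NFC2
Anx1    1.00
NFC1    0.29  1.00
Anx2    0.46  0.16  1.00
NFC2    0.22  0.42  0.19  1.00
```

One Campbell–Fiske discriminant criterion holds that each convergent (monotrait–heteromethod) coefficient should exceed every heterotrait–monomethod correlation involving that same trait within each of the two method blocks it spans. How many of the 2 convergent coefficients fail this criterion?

Checking each validity diagonal entry against its comparison values:
Anx (methods 1·2): 0.46 vs {0.29, 0.19} → pass.
NFC (methods 1·2): 0.42 vs {0.29, 0.19} → pass.
0 of 2 fail.

0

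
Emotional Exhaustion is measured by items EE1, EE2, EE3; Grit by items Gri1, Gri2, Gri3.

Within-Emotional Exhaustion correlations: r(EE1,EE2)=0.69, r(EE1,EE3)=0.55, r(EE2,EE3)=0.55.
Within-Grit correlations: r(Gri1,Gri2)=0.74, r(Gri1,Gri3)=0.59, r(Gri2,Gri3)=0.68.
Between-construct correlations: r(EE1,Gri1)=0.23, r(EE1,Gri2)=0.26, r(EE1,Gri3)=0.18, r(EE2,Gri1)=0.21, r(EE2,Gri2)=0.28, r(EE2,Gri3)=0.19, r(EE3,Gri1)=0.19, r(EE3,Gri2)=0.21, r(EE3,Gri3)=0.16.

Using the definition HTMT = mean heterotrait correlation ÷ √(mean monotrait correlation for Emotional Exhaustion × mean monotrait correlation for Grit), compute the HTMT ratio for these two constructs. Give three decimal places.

Mean between = 1.91/9 = 0.2122.
Mean within-EE = 1.79/3 = 0.5967; mean within-Gri = 2.01/3 = 0.6700.
Geometric mean = √(0.5967 × 0.6700) = 0.6323.
HTMT = 0.2122 / 0.6323 = 0.336.

0.336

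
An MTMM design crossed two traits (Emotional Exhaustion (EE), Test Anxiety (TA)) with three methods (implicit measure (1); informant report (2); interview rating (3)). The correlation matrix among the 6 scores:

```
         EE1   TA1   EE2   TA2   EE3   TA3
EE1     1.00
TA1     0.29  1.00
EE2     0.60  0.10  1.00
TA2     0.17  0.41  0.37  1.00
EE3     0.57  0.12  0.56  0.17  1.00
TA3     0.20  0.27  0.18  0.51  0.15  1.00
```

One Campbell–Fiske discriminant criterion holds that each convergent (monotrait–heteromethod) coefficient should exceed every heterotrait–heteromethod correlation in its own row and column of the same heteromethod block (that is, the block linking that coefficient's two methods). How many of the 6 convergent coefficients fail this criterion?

0

Each convergent coefficient versus the relevant comparison correlations:
EE (methods 1·2): 0.60 vs {0.17, 0.10} → pass.
EE (methods 1·3): 0.57 vs {0.20, 0.12} → pass.
EE (methods 2·3): 0.56 vs {0.18, 0.17} → pass.
TA (methods 1·2): 0.41 vs {0.10, 0.17} → pass.
TA (methods 1·3): 0.27 vs {0.12, 0.20} → pass.
TA (methods 2·3): 0.51 vs {0.17, 0.18} → pass.
0 of 6 fail.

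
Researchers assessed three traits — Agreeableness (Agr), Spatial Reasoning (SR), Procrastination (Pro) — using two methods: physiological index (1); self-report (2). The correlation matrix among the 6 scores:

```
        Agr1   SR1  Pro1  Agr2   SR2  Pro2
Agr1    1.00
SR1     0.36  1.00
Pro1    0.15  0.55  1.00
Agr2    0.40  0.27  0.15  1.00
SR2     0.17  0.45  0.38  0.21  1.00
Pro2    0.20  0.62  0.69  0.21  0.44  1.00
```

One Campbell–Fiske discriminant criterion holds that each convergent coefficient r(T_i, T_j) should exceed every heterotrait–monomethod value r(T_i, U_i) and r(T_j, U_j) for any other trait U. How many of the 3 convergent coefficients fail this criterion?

1

Checking each validity diagonal entry against its comparison values:
Agr (methods 1·2): 0.40 vs {0.36, 0.21, 0.15, 0.21} → pass.
SR (methods 1·2): 0.45 vs {0.36, 0.21, 0.55, 0.44} → fail.
Pro (methods 1·2): 0.69 vs {0.15, 0.21, 0.55, 0.44} → pass.
1 of 3 fail.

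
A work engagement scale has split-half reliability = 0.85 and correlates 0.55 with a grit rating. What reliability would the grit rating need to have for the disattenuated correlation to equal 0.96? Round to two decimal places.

r_true = r_obs / √(r_xx · r_yy) ⇒ 0.96 = 0.55 / √(0.85 · r_yy).
√(0.85 · r_yy) = 0.55 / 0.96 = 0.5729; 0.85 · r_yy = 0.3282; r_yy = 0.3282 / 0.85 ≈ 0.39.

0.39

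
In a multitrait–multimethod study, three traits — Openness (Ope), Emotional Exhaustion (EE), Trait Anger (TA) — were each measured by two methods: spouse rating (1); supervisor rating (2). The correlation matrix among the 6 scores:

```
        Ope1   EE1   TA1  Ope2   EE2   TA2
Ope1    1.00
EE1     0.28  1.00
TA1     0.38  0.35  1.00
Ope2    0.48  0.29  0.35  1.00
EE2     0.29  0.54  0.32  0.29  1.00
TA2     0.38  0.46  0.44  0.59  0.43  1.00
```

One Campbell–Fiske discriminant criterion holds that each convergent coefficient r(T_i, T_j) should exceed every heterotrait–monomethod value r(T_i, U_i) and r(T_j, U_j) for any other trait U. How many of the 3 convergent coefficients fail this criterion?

2

Convergent coefficients and their comparison sets:
Ope (methods 1·2): 0.48 vs {0.28, 0.29, 0.38, 0.59} → fail.
EE (methods 1·2): 0.54 vs {0.28, 0.29, 0.35, 0.43} → pass.
TA (methods 1·2): 0.44 vs {0.38, 0.59, 0.35, 0.43} → fail.
2 of 3 fail.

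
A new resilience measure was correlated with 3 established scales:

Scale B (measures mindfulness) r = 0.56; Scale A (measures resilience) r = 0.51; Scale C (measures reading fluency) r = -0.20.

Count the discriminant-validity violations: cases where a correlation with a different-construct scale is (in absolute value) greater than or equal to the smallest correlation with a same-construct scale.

1

Convergent (same construct = resilience): Scale A.
Smallest convergent = 0.51. Discriminant |r|: 0.56, 0.20; count ≥ 0.51 → 1.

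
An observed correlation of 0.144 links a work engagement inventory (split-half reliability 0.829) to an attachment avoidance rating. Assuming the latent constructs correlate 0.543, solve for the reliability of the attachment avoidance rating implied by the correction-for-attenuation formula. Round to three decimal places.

0.085

r_true = r_obs / √(r_xx · r_yy) ⇒ 0.543 = 0.144 / √(0.829 · r_yy).
√(0.829 · r_yy) = 0.144 / 0.543 = 0.2652; 0.829 · r_yy = 0.0703; r_yy = 0.0703 / 0.829 ≈ 0.085.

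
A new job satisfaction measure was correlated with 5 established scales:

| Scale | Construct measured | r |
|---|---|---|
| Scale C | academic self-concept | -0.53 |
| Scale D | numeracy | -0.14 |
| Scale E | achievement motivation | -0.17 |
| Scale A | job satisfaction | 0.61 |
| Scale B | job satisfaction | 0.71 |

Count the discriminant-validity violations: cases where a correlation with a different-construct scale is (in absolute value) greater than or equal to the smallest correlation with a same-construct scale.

0

Convergent (same construct = job satisfaction): Scale A, Scale B.
Smallest convergent = 0.61. Discriminant |r|: 0.53, 0.14, 0.17; count ≥ 0.61 → 0.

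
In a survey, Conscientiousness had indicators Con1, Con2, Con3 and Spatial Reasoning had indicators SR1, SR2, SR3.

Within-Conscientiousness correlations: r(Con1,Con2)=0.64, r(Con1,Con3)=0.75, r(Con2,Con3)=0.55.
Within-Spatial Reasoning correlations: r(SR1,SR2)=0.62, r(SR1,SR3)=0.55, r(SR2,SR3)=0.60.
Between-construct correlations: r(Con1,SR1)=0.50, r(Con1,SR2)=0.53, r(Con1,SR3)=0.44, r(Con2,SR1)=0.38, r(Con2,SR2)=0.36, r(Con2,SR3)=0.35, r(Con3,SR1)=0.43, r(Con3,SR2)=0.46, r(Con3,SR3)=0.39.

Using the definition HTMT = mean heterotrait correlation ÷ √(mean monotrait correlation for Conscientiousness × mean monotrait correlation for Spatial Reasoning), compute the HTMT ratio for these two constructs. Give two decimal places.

Between-construct mean = 3.84/9 = 0.4267.
Mean within-Con = 1.94/3 = 0.6467; mean within-SR = 1.77/3 = 0.5900.
Geometric mean = √(0.6467 × 0.5900) = 0.6177.
HTMT = 0.4267 / 0.6177 = 0.69.

0.69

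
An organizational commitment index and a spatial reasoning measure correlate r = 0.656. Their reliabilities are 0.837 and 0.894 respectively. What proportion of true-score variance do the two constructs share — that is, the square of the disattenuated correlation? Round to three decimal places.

Disattenuated r = 0.656 / √(0.837 × 0.894) = 0.656 / 0.8650 = 0.7584.
Shared true-score variance = 0.7584² = 0.5752 ≈ 0.575.

0.575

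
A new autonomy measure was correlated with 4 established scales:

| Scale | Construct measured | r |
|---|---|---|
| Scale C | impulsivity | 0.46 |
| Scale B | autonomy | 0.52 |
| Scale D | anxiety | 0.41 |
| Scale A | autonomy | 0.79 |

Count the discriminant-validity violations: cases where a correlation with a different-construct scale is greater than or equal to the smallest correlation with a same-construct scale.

0

Convergent (same construct = autonomy): Scale B, Scale A.
Smallest convergent = 0.52. Discriminant values: 0.46, 0.41; count ≥ 0.52 → 0.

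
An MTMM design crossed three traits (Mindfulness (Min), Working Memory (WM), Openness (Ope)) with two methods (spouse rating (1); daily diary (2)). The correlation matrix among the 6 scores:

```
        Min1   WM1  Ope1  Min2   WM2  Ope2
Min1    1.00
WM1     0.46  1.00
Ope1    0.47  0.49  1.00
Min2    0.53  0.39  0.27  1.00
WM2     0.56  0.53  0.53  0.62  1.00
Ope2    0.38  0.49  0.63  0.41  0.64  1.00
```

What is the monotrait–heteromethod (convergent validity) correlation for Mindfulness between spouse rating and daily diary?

Same trait (Min), different methods: r(Min1, Min2) = 0.53.

0.53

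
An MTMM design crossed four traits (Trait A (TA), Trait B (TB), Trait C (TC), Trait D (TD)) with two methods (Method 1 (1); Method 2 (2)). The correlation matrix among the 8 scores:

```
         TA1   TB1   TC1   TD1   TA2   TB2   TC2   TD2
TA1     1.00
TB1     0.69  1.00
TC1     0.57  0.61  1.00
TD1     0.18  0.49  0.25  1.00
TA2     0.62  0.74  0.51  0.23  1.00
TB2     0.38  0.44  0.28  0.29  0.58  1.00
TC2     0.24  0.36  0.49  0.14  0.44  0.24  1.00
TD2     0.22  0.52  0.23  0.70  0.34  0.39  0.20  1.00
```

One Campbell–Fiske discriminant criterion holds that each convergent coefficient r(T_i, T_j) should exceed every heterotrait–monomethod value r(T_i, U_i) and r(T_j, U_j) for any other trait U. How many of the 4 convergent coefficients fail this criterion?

3

Checking each validity diagonal entry against its comparison values:
TA (methods 1·2): 0.62 vs {0.69, 0.58, 0.57, 0.44, 0.18, 0.34} → fail.
TB (methods 1·2): 0.44 vs {0.69, 0.58, 0.61, 0.24, 0.49, 0.39} → fail.
TC (methods 1·2): 0.49 vs {0.57, 0.44, 0.61, 0.24, 0.25, 0.20} → fail.
TD (methods 1·2): 0.70 vs {0.18, 0.34, 0.49, 0.39, 0.25, 0.20} → pass.
3 of 4 fail.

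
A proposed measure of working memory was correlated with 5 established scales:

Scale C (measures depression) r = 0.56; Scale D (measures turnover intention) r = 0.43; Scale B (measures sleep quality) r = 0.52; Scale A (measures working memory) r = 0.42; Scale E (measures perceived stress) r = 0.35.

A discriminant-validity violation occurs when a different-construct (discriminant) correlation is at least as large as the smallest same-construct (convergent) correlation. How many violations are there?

3

Convergent (same construct = working memory): Scale A.
Smallest convergent = 0.42. Discriminant values: 0.56, 0.43, 0.52, 0.35; count ≥ 0.42 → 3.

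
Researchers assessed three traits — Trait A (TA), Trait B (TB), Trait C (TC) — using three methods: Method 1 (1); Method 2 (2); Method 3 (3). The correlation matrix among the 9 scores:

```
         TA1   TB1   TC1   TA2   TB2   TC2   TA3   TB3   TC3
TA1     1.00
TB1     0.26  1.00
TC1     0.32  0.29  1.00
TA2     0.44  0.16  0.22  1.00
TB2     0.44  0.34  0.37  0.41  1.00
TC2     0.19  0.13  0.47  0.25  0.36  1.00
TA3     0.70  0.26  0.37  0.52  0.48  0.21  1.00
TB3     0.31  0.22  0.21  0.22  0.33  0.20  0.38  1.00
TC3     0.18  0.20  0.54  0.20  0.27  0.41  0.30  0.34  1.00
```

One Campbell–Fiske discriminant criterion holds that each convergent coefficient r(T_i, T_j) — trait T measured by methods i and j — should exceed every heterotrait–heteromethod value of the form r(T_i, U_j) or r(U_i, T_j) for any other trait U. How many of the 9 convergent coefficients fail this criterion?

4

Checking each validity diagonal entry against its comparison values:
TA (methods 1·2): 0.44 vs {0.44, 0.16, 0.19, 0.22} → fail.
TA (methods 1·3): 0.70 vs {0.31, 0.26, 0.18, 0.37} → pass.
TA (methods 2·3): 0.52 vs {0.22, 0.48, 0.20, 0.21} → pass.
TB (methods 1·2): 0.34 vs {0.16, 0.44, 0.13, 0.37} → fail.
TB (methods 1·3): 0.22 vs {0.26, 0.31, 0.20, 0.21} → fail.
TB (methods 2·3): 0.33 vs {0.48, 0.22, 0.27, 0.20} → fail.
TC (methods 1·2): 0.47 vs {0.22, 0.19, 0.37, 0.13} → pass.
TC (methods 1·3): 0.54 vs {0.37, 0.18, 0.21, 0.20} → pass.
TC (methods 2·3): 0.41 vs {0.21, 0.20, 0.20, 0.27} → pass.
4 of 9 fail.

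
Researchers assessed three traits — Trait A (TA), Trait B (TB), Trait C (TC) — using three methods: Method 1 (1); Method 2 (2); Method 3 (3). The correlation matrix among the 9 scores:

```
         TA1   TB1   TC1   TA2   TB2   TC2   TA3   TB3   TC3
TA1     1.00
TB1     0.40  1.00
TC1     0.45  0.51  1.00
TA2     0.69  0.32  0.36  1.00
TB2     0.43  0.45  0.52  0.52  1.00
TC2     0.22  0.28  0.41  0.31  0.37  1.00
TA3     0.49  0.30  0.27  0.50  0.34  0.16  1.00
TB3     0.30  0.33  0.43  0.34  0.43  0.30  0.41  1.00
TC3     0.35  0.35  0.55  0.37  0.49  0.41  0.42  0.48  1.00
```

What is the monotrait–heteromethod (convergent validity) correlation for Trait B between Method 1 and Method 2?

Same trait (TB), different methods: r(TB1, TB2) = 0.45.

0.45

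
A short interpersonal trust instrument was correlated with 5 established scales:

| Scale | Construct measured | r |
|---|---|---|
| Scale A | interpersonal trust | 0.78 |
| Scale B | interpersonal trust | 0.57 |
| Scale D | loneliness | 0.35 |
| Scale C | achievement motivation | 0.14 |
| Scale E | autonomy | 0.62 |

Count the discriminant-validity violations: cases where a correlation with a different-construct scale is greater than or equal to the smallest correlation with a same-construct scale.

1

Convergent (same construct = interpersonal trust): Scale A, Scale B.
Smallest convergent = 0.57. Discriminant values: 0.35, 0.14, 0.62; count ≥ 0.57 → 1.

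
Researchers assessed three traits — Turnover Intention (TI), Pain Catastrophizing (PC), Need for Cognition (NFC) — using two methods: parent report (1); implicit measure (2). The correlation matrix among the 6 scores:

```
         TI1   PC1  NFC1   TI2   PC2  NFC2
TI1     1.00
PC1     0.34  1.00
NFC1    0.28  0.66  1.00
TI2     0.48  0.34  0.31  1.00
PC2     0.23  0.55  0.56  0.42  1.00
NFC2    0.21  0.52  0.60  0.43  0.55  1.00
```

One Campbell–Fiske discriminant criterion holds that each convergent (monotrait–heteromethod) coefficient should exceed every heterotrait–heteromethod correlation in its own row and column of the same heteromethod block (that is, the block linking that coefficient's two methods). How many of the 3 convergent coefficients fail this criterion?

1

Checking each validity diagonal entry against its comparison values:
TI (methods 1·2): 0.48 vs {0.23, 0.34, 0.21, 0.31} → pass.
PC (methods 1·2): 0.55 vs {0.34, 0.23, 0.52, 0.56} → fail.
NFC (methods 1·2): 0.60 vs {0.31, 0.21, 0.56, 0.52} → pass.
1 of 3 fail.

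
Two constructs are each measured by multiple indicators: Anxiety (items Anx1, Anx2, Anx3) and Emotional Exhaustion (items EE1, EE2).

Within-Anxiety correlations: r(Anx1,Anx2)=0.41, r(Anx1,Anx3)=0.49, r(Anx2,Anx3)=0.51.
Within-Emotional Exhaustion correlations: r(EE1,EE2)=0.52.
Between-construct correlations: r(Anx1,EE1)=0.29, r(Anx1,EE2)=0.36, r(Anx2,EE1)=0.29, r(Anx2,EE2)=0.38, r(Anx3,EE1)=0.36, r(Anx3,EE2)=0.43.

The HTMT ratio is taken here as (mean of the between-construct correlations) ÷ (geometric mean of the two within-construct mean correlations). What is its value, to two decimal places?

0.71

Mean between = 2.11/6 = 0.3517.
Mean within-Anx = 1.41/3 = 0.4700; mean within-EE = 0.52/1 = 0.5200.
Geometric mean = √(0.4700 × 0.5200) = 0.4944.
HTMT = 0.3517 / 0.4944 = 0.71.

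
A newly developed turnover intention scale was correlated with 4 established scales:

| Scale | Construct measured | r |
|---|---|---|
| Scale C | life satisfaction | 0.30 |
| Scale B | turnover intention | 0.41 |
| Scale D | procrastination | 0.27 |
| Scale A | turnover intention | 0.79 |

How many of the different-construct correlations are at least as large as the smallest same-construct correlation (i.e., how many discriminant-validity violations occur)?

Convergent (same construct = turnover intention): Scale B, Scale A.
Smallest convergent = 0.41. Discriminant values: 0.30, 0.27; count ≥ 0.41 → 0.

0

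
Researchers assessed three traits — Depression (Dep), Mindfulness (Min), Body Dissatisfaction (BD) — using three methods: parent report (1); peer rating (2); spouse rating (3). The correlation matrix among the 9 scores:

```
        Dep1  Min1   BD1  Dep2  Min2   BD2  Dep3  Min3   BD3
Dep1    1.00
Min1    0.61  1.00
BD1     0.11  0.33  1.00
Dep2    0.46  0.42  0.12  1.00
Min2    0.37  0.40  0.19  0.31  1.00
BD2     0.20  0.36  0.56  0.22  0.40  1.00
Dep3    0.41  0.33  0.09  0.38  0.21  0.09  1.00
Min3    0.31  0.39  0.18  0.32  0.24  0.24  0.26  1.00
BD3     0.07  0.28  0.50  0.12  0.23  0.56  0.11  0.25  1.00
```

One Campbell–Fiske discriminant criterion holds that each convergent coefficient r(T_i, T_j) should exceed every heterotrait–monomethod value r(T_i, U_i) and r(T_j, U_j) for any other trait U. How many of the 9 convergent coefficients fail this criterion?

Checking each validity diagonal entry against its comparison values:
Dep (methods 1·2): 0.46 vs {0.61, 0.31, 0.11, 0.22} → fail.
Dep (methods 1·3): 0.41 vs {0.61, 0.26, 0.11, 0.11} → fail.
Dep (methods 2·3): 0.38 vs {0.31, 0.26, 0.22, 0.11} → pass.
Min (methods 1·2): 0.40 vs {0.61, 0.31, 0.33, 0.40} → fail.
Min (methods 1·3): 0.39 vs {0.61, 0.26, 0.33, 0.25} → fail.
Min (methods 2·3): 0.24 vs {0.31, 0.26, 0.40, 0.25} → fail.
BD (methods 1·2): 0.56 vs {0.11, 0.22, 0.33, 0.40} → pass.
BD (methods 1·3): 0.50 vs {0.11, 0.11, 0.33, 0.25} → pass.
BD (methods 2·3): 0.56 vs {0.22, 0.11, 0.40, 0.25} → pass.
5 of 9 fail.

5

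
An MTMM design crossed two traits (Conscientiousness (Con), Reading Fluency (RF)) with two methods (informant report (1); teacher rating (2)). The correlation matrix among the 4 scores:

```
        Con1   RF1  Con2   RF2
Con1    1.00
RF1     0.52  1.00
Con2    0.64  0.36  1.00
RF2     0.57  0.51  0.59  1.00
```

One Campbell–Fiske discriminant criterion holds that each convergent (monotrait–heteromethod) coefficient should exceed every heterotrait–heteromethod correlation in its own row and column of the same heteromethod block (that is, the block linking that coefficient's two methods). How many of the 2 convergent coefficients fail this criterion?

Each convergent coefficient versus the relevant comparison correlations:
Con (methods 1·2): 0.64 vs {0.57, 0.36} → pass.
RF (methods 1·2): 0.51 vs {0.36, 0.57} → fail.
1 of 2 fail.

1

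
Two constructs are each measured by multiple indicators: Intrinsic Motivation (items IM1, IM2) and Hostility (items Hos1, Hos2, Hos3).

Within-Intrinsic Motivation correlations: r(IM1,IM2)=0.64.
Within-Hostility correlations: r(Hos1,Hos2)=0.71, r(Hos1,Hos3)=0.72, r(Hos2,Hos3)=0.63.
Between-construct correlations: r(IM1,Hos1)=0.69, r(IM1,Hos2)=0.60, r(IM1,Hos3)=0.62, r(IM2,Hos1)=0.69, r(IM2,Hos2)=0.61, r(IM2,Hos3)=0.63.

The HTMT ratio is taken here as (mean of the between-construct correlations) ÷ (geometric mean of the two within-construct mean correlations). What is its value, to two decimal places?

Mean heterotrait r = 3.84/6 = 0.6400.
Mean within-IM = 0.64/1 = 0.6400; mean within-Hos = 2.06/3 = 0.6867.
Geometric mean = √(0.6400 × 0.6867) = 0.6629.
HTMT = 0.6400 / 0.6629 = 0.97.

0.97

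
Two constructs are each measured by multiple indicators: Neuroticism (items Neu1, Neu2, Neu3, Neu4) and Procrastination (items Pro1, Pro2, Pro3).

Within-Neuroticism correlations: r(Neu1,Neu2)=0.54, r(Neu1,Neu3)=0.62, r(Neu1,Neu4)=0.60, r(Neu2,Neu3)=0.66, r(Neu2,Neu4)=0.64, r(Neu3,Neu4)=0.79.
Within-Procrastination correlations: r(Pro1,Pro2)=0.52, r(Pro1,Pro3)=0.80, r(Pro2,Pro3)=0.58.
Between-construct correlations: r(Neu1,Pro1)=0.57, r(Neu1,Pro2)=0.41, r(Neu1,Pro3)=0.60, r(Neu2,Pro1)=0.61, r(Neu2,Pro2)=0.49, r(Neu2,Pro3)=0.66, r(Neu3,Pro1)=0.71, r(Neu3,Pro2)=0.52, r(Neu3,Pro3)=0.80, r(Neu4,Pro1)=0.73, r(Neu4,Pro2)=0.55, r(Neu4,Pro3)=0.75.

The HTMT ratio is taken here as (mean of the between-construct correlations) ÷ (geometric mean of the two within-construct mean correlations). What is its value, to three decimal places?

Between-construct mean = 7.40/12 = 0.6167.
Mean within-Neu = 3.85/6 = 0.6417; mean within-Pro = 1.90/3 = 0.6333.
Geometric mean = √(0.6417 × 0.6333) = 0.6375.
HTMT = 0.6167 / 0.6375 = 0.967.

0.967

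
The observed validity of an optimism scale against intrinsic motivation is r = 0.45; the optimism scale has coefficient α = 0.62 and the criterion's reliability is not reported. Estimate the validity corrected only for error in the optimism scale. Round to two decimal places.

0.57

Single correction: r_c = r_obs / √r_xx = 0.45 / √0.62 = 0.45 / 0.7874 ≈ 0.57.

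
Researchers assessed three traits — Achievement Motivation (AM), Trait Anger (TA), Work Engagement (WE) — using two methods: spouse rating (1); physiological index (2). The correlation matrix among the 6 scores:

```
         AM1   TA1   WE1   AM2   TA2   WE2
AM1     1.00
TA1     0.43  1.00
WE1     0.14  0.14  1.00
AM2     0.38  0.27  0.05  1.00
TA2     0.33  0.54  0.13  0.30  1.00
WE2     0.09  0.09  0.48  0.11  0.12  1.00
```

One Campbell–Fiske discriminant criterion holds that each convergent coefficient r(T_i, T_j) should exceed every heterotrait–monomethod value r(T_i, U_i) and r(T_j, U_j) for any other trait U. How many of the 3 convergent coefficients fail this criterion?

Checking each validity diagonal entry against its comparison values:
AM (methods 1·2): 0.38 vs {0.43, 0.30, 0.14, 0.11} → fail.
TA (methods 1·2): 0.54 vs {0.43, 0.30, 0.14, 0.12} → pass.
WE (methods 1·2): 0.48 vs {0.14, 0.11, 0.14, 0.12} → pass.
1 of 3 fail.

1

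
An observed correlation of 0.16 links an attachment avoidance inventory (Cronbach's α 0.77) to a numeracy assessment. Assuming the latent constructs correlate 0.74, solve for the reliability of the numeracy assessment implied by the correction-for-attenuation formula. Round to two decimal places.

0.06

r_true = r_obs / √(r_xx · r_yy) ⇒ 0.74 = 0.16 / √(0.77 · r_yy).
√(0.77 · r_yy) = 0.16 / 0.74 = 0.2162; 0.77 · r_yy = 0.0467; r_yy = 0.0467 / 0.77 ≈ 0.06.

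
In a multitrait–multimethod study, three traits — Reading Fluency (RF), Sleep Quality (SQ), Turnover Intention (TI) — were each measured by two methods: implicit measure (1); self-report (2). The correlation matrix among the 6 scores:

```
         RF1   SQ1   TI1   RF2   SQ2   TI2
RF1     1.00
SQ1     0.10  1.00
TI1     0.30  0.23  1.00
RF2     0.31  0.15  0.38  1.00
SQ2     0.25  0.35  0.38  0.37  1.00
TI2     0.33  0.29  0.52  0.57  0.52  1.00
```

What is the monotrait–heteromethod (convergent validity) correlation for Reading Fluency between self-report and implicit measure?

Same trait (RF), different methods: r(RF2, RF1) = 0.31.

0.31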